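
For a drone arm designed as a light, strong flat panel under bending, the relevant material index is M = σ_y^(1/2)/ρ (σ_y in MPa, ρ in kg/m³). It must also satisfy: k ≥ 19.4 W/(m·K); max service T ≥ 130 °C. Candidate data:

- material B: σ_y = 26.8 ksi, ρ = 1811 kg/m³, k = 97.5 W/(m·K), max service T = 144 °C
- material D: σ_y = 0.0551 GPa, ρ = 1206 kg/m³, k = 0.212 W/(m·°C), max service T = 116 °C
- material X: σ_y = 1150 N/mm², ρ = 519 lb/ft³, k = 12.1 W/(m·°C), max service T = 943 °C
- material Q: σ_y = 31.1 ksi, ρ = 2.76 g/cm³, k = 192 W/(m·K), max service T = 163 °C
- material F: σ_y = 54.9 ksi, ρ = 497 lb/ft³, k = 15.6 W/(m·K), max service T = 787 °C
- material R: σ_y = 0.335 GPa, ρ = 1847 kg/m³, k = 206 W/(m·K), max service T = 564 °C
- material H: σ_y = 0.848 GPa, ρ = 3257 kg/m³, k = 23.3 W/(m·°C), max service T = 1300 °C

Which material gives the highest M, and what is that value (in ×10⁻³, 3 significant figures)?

material R, M = 9.91×10⁻³

Screen on constraints: k ≥ 19.4 W/(m·K); max service T ≥ 130 °C. Survivors: material B, material Q, material R, material H.
Convert each candidate to consistent units, then evaluate M:
  material B: σ_y = 184.8 MPa, ρ = 1811 kg/m³
  material Q: σ_y = 214.4 MPa, ρ = 2760 kg/m³
  material R: σ_y = 335.0 MPa, ρ = 1847 kg/m³
  material H: σ_y = 848.0 MPa, ρ = 3257 kg/m³
  material R: M = 9.91×10⁻³
  material H: M = 8.94×10⁻³
  material B: M = 7.51×10⁻³
  material Q: M = 5.31×10⁻³
The maximum is for material R.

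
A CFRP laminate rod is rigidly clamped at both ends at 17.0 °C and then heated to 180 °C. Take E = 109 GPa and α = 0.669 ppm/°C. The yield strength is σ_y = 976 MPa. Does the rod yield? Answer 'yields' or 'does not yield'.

does not yield

ΔT = 163.0 K. Constrained thermal stress σ = E·α·ΔT = 109.0×10³ MPa × 0.669×10⁻⁶ × 163.0 = 11.9 MPa (compressive).
Compare to σ_y = 976 MPa: σ < σ_y, so it does not yield.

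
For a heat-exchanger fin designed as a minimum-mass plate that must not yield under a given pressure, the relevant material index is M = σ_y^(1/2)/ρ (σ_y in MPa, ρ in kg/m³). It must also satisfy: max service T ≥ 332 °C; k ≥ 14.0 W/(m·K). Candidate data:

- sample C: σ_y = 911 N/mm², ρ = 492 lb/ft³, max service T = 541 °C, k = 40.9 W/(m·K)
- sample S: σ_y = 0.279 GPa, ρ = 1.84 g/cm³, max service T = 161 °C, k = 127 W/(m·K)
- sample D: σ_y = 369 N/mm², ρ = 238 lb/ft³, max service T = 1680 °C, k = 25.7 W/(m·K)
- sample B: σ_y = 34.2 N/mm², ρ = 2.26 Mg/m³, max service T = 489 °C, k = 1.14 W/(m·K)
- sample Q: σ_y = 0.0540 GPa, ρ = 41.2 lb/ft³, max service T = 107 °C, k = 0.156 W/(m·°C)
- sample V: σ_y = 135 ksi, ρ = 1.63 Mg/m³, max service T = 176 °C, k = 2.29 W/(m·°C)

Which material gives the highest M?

sample D

Screen on constraints: max service T ≥ 332 °C; k ≥ 14.0 W/(m·K). Survivors: sample C, sample D.
After converting to SI:
  sample C: σ_y = 911.0 MPa, ρ = 7881 kg/m³
  sample D: σ_y = 369.0 MPa, ρ = 3812 kg/m³
  sample D: M = 5.04×10⁻³
  sample C: M = 3.83×10⁻³
Sample D has the largest M.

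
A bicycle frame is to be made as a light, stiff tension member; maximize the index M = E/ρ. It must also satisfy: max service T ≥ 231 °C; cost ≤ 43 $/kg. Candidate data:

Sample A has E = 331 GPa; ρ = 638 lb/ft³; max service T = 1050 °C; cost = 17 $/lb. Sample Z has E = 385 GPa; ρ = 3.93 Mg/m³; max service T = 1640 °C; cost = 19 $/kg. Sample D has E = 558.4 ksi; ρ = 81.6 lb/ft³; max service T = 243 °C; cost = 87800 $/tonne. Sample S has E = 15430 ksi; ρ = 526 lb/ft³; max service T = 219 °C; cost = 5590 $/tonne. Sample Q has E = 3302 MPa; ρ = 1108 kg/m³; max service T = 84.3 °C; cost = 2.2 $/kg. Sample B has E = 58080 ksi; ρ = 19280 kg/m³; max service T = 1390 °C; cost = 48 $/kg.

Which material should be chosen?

sample Z

Screen on constraints: max service T ≥ 231 °C; cost ≤ 43 $/kg. Survivors: sample A, sample Z.
After converting to SI:
  sample A: E = 331.0 GPa, ρ = 10220 kg/m³
  sample Z: E = 385.0 GPa, ρ = 3930 kg/m³
  sample Z: M = 98.0 MN·m/kg
  sample A: M = 32.4 MN·m/kg
Highest index: sample Z.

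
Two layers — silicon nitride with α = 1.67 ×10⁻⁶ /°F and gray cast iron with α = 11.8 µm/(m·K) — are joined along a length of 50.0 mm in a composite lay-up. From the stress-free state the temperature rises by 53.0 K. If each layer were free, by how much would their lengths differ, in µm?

silicon nitride: α = 1.67×10⁻⁶/°F × 9/5 = 3.01×10⁻⁶/K.
Δα = |3.01 − 11.8|×10⁻⁶/K = 8.79×10⁻⁶/K.
ΔL_mismatch = Δα·L·ΔT = 8.79×10⁻⁶ × 50.0 mm × 53.0 K = 23.3 µm.

23.3 µm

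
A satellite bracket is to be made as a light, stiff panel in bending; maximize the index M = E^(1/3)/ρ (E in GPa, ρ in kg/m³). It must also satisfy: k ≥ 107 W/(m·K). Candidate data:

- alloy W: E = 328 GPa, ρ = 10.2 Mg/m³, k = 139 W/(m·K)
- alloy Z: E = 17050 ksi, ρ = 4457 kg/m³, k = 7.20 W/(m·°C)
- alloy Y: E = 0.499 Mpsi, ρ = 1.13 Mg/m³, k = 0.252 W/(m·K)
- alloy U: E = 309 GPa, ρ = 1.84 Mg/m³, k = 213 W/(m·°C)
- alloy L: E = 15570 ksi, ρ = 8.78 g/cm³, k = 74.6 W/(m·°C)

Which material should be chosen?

alloy U

Screen on constraints: k ≥ 107 W/(m·K). Survivors: alloy W, alloy U.
After converting to SI:
  alloy W: E = 328.0 GPa, ρ = 10200 kg/m³
  alloy U: E = 309.0 GPa, ρ = 1840 kg/m³
  alloy U: M = 3.67×10⁻³
  alloy W: M = 0.676×10⁻³
Highest index: alloy U.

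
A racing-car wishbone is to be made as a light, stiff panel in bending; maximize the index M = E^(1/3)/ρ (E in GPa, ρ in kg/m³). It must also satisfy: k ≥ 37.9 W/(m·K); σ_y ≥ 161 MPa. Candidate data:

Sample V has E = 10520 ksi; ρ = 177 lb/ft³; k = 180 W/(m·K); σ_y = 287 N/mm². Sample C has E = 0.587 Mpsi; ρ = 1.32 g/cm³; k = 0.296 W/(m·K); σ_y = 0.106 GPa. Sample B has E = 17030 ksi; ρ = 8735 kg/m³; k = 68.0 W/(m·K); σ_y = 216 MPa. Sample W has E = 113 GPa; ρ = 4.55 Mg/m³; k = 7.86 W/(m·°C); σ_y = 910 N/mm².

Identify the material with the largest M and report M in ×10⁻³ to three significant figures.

sample V, M = 1.47×10⁻³

Screen on constraints: k ≥ 37.9 W/(m·K); σ_y ≥ 161 MPa. Survivors: sample V, sample B.
Putting every candidate on a common basis:
  sample V: E = 72.53 GPa, ρ = 2835 kg/m³
  sample B: E = 117.4 GPa, ρ = 8735 kg/m³
  sample V: M = 1.47×10⁻³
  sample B: M = 0.561×10⁻³
Sample V has the largest M.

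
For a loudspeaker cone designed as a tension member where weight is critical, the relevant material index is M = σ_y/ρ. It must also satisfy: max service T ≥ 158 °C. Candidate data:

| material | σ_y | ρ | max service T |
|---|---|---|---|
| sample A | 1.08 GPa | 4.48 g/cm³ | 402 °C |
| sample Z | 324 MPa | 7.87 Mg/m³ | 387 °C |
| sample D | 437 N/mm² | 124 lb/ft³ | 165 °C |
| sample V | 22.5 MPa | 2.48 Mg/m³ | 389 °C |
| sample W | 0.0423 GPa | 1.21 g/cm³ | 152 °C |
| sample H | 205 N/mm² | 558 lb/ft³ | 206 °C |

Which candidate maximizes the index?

sample A

Screen on constraints: max service T ≥ 158 °C. Survivors: sample A, sample Z, sample D, sample V, sample H.
Putting every candidate on a common basis:
  sample A: σ_y = 1080 MPa, ρ = 4480 kg/m³
  sample Z: σ_y = 324.0 MPa, ρ = 7870 kg/m³
  sample D: σ_y = 437.0 MPa, ρ = 1986 kg/m³
  sample V: σ_y = 22.50 MPa, ρ = 2480 kg/m³
  sample H: σ_y = 205.0 MPa, ρ = 8938 kg/m³
  sample A: M = 241 kN·m/kg
  sample D: M = 220 kN·m/kg
  sample Z: M = 41.2 kN·m/kg
  sample H: M = 22.9 kN·m/kg
  sample V: M = 9.07 kN·m/kg
The maximum is for sample A.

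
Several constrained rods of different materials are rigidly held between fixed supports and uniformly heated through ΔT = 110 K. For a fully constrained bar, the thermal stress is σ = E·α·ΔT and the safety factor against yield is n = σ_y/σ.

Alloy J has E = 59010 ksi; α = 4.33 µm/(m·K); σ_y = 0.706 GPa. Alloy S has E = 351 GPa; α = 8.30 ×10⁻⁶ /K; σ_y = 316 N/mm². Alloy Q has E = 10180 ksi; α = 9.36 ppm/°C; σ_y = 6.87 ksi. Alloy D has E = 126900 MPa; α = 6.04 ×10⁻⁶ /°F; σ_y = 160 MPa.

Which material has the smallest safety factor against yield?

alloy Q

With everything in SI (GPa, ×10⁻⁶/K, MPa):
  alloy J: E = 406.9, α = 4.33, σ_y = 706.0 → σ = 194 MPa, n = 3.64
  alloy S: E = 351.0, α = 8.30, σ_y = 316.0 → σ = 320 MPa, n = 0.986
  alloy Q: E = 70.19, α = 9.36, σ_y = 47.37 → σ = 72.3 MPa, n = 0.655
  alloy D: E = 126.9, α = 10.9, σ_y = 160.0 → σ = 152 MPa, n = 1.05
Smallest n: alloy Q with n = 0.655.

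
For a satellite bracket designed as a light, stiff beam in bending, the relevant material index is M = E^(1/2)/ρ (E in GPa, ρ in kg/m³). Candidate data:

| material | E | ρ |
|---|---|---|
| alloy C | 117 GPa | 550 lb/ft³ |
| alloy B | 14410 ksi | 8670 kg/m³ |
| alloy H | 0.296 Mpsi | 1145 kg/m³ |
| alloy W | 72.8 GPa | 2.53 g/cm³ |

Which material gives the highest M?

Putting every candidate on a common basis:
  alloy C: E = 117.0 GPa, ρ = 8810 kg/m³
  alloy B: E = 99.35 GPa, ρ = 8670 kg/m³
  alloy H: E = 2.041 GPa, ρ = 1145 kg/m³
  alloy W: E = 72.80 GPa, ρ = 2530 kg/m³
  alloy W: M = 3.37×10⁻³
  alloy H: M = 1.25×10⁻³
  alloy C: M = 1.23×10⁻³
  alloy B: M = 1.15×10⁻³
The maximum is for alloy W.

alloy W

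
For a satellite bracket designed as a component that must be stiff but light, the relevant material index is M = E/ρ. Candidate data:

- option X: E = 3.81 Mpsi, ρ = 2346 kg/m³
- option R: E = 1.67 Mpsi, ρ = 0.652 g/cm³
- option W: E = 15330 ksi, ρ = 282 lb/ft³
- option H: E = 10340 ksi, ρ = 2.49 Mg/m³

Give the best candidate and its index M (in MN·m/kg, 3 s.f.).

Putting every candidate on a common basis:
  option X: E = 26.27 GPa, ρ = 2346 kg/m³
  option R: E = 11.51 GPa, ρ = 652.0 kg/m³
  option W: E = 105.7 GPa, ρ = 4517 kg/m³
  option H: E = 71.29 GPa, ρ = 2490 kg/m³
  option H: M = 28.6 MN·m/kg
  option W: M = 23.4 MN·m/kg
  option R: M = 17.7 MN·m/kg
  option X: M = 11.2 MN·m/kg
Highest index: option H.

option H, M = 28.6 MN·m/kg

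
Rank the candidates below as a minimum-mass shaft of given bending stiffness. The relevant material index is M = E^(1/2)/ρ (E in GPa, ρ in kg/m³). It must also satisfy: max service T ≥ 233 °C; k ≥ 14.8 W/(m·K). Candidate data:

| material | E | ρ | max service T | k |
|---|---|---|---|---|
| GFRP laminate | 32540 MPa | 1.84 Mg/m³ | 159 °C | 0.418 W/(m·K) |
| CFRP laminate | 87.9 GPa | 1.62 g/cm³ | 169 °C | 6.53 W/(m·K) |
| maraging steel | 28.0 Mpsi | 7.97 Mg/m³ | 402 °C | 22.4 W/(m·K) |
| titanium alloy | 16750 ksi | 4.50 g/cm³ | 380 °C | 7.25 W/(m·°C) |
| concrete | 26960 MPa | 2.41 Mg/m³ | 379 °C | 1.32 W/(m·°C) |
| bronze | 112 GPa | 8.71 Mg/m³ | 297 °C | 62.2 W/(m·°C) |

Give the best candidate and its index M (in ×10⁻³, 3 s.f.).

Screen on constraints: max service T ≥ 233 °C; k ≥ 14.8 W/(m·K). Survivors: maraging steel, bronze.
In SI units:
  maraging steel: E = 193.1 GPa, ρ = 7970 kg/m³
  bronze: E = 112.0 GPa, ρ = 8710 kg/m³
  maraging steel: M = 1.74×10⁻³
  bronze: M = 1.22×10⁻³
Maraging steel has the largest M.

maraging steel, M = 1.74×10⁻³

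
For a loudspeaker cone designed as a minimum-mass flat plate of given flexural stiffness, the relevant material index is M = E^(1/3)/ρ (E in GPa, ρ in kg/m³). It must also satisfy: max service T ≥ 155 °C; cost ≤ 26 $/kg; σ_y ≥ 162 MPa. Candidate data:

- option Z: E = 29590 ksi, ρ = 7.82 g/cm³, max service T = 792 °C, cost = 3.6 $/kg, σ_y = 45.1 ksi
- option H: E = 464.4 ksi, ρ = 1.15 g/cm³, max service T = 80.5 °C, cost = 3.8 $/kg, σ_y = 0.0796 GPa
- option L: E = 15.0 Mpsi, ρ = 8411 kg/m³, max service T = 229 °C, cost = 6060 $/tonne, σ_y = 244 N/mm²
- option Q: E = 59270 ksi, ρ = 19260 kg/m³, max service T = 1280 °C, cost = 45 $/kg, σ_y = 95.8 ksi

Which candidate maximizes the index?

option Z

Screen on constraints: max service T ≥ 155 °C; cost ≤ 26 $/kg; σ_y ≥ 162 MPa. Survivors: option Z, option L.
Convert each candidate to consistent units, then evaluate M:
  option Z: E = 204.0 GPa, ρ = 7820 kg/m³
  option L: E = 103.4 GPa, ρ = 8411 kg/m³
  option Z: M = 0.753×10⁻³
  option L: M = 0.558×10⁻³
Option Z has the largest M.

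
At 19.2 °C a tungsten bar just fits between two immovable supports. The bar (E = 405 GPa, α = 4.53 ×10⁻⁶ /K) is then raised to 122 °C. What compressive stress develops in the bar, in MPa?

ΔT = 102.8 K. Constrained thermal stress σ = E·α·ΔT = 405.0×10³ MPa × 4.53×10⁻⁶ × 102.8 = 189 MPa (compressive).

189 MPa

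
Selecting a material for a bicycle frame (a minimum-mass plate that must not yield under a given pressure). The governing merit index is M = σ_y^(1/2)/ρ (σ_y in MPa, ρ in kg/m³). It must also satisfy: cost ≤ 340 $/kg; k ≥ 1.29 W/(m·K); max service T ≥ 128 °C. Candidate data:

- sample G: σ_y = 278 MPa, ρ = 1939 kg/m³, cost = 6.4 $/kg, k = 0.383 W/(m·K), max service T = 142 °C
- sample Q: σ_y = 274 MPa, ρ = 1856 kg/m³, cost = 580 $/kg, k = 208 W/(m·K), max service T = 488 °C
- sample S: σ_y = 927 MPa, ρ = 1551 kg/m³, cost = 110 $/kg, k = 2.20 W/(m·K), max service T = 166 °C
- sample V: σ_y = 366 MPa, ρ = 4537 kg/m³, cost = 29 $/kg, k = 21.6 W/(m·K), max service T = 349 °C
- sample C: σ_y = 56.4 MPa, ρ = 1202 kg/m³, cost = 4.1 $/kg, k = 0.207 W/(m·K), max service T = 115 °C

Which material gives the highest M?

Screen on constraints: cost ≤ 340 $/kg; k ≥ 1.29 W/(m·K); max service T ≥ 128 °C. Survivors: sample S, sample V.
Evaluate M for each candidate:
  sample S: M = 19.6×10⁻³
  sample V: M = 4.22×10⁻³
Highest index: sample S.

sample S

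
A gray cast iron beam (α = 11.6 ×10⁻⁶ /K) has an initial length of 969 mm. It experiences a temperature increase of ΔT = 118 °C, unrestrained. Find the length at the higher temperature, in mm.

970.33 mm

ΔL = α·L₀·ΔT = 11.6×10⁻⁶ × 969 mm × 118.0 K = 1.33 mm.
L = L₀ + ΔL = 969 + 1.33 = 970.33 mm.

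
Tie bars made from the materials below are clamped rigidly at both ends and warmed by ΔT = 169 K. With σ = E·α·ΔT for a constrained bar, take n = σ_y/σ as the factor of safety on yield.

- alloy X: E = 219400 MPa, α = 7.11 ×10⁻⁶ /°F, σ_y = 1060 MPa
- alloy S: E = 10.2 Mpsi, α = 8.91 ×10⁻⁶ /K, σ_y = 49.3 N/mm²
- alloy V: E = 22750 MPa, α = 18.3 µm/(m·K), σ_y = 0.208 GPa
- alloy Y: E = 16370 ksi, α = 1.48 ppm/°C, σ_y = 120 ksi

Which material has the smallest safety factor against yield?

alloy S

Converting E to GPa, α to ×10⁻⁶/K, σ_y to MPa, then σ and n for each:
  alloy X: E = 219.4, α = 12.8, σ_y = 1060 → σ = 475 MPa, n = 2.23
  alloy S: E = 70.33, α = 8.91, σ_y = 49.30 → σ = 106 MPa, n = 0.466
  alloy V: E = 22.75, α = 18.3, σ_y = 208.0 → σ = 70.4 MPa, n = 2.96
  alloy Y: E = 112.9, α = 1.48, σ_y = 827.4 → σ = 28.2 MPa, n = 29.3
Alloy S has the lowest safety factor, n = 0.466.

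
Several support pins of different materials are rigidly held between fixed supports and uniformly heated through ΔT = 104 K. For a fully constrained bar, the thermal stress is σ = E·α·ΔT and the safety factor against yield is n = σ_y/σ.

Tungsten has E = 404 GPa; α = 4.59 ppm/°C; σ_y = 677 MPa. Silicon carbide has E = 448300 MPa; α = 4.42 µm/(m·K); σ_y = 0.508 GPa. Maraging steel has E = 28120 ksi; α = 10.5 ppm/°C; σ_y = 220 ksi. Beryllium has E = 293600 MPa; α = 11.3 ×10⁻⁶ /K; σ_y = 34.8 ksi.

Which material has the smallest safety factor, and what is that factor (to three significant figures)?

Converting E to GPa, α to ×10⁻⁶/K, σ_y to MPa, then σ and n for each:
  tungsten: E = 404.0, α = 4.59, σ_y = 677.0 → σ = 193 MPa, n = 3.51
  silicon carbide: E = 448.3, α = 4.42, σ_y = 508.0 → σ = 206 MPa, n = 2.47
  maraging steel: E = 193.9, α = 10.5, σ_y = 1517 → σ = 212 MPa, n = 7.16
  beryllium: E = 293.6, α = 11.3, σ_y = 239.9 → σ = 345 MPa, n = 0.695
Beryllium has the lowest safety factor, n = 0.695.

beryllium, n = 0.695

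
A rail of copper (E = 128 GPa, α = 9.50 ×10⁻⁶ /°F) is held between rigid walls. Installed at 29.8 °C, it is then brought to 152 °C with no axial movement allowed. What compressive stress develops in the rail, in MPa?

α = 9.50×10⁻⁶/°F × 9/5 = 17.1×10⁻⁶/K.
ΔT = 122.2 K. Constrained thermal stress σ = E·α·ΔT = 128.0×10³ MPa × 17.1×10⁻⁶ × 122.2 = 267 MPa (compressive).

267 MPa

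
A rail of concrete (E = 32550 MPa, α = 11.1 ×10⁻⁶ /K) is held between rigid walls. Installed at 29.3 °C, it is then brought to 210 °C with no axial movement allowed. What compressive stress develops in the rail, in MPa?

65.3 MPa

E = 32550 MPa = 32.55 GPa.
ΔT = 180.7 K. Constrained thermal stress σ = E·α·ΔT = 32.55×10³ MPa × 11.1×10⁻⁶ × 180.7 = 65.3 MPa (compressive).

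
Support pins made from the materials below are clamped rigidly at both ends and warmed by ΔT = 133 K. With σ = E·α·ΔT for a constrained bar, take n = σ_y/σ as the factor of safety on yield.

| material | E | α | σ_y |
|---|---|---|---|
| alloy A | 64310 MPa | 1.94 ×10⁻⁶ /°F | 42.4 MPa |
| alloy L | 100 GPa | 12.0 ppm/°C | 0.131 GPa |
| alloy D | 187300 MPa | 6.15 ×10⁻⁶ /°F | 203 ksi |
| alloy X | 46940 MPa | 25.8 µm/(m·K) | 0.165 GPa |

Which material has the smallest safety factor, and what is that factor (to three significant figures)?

Converting E to GPa, α to ×10⁻⁶/K, σ_y to MPa, then σ and n for each:
  alloy A: E = 64.31, α = 3.49, σ_y = 42.40 → σ = 29.9 MPa, n = 1.42
  alloy L: E = 100.0, α = 12.0, σ_y = 131.0 → σ = 160 MPa, n = 0.821
  alloy D: E = 187.3, α = 11.1, σ_y = 1400 → σ = 276 MPa, n = 5.08
  alloy X: E = 46.94, α = 25.8, σ_y = 165.0 → σ = 161 MPa, n = 1.02
The minimum is alloy L at n = 0.821.

alloy L, n = 0.821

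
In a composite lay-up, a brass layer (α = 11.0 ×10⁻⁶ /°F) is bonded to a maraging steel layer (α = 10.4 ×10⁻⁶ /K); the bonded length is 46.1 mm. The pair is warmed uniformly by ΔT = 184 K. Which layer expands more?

brass: α = 11.0×10⁻⁶/°F × 9/5 = 19.8×10⁻⁶/K.
α(brass) = 19.8×10⁻⁶/K vs α(maraging steel) = 10.4×10⁻⁶/K.
Higher α expands more for the same ΔT: brass.

brass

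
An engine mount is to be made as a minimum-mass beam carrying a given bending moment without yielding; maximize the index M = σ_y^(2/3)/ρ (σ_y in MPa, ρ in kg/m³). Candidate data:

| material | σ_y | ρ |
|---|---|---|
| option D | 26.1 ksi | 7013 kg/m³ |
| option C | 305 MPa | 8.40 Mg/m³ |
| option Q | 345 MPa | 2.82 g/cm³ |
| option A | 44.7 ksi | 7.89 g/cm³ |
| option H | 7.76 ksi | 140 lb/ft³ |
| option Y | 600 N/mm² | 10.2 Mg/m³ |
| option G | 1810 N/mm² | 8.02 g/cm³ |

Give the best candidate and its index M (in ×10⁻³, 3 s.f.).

After converting to SI:
  option D: σ_y = 180.0 MPa, ρ = 7013 kg/m³
  option C: σ_y = 305.0 MPa, ρ = 8400 kg/m³
  option Q: σ_y = 345.0 MPa, ρ = 2820 kg/m³
  option A: σ_y = 308.2 MPa, ρ = 7890 kg/m³
  option H: σ_y = 53.50 MPa, ρ = 2243 kg/m³
  option Y: σ_y = 600.0 MPa, ρ = 10200 kg/m³
  option G: σ_y = 1810 MPa, ρ = 8020 kg/m³
  option G: M = 18.5×10⁻³
  option Q: M = 17.4×10⁻³
  option Y: M = 6.97×10⁻³
  option H: M = 6.33×10⁻³
  option A: M = 5.78×10⁻³
  option C: M = 5.39×10⁻³
  option D: M = 4.55×10⁻³
Option G ranks first.

option G, M = 18.5×10⁻³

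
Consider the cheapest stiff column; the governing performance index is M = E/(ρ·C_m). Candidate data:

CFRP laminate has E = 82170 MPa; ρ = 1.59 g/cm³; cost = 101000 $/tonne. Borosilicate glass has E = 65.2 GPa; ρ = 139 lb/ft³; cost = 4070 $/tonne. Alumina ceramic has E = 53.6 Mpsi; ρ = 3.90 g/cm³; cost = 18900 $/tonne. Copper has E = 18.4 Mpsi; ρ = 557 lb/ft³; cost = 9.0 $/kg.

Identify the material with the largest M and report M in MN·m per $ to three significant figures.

Convert each candidate to consistent units, then evaluate M:
  CFRP laminate: E = 82.17 GPa, ρ = 1590 kg/m³, cost = 101.0 $/kg
  borosilicate glass: E = 65.20 GPa, ρ = 2227 kg/m³, cost = 4.070 $/kg
  alumina ceramic: E = 369.6 GPa, ρ = 3900 kg/m³, cost = 18.90 $/kg
  copper: E = 126.9 GPa, ρ = 8922 kg/m³, cost = 9.000 $/kg
  borosilicate glass: M = 7.19 MN·m per $
  alumina ceramic: M = 5.01 MN·m per $
  copper: M = 1.58 MN·m per $
  CFRP laminate: M = 0.512 MN·m per $
The maximum is for borosilicate glass.

borosilicate glass, M = 7.19 MN·m per $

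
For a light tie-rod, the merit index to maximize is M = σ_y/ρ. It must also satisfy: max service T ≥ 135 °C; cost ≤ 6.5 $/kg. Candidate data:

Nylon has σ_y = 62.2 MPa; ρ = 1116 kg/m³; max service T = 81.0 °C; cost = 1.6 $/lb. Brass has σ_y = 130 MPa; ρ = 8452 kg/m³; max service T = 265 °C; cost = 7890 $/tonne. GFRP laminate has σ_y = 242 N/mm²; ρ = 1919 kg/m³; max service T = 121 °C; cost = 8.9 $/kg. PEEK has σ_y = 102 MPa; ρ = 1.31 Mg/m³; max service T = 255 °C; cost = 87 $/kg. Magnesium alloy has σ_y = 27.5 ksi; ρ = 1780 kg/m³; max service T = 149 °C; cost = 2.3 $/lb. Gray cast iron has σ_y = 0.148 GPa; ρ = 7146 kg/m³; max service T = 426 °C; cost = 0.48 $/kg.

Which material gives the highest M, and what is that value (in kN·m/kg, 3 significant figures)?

magnesium alloy, M = 107 kN·m/kg

Screen on constraints: max service T ≥ 135 °C; cost ≤ 6.5 $/kg. Survivors: magnesium alloy, gray cast iron.
Convert each candidate to consistent units, then evaluate M:
  magnesium alloy: σ_y = 189.6 MPa, ρ = 1780 kg/m³
  gray cast iron: σ_y = 148.0 MPa, ρ = 7146 kg/m³
  magnesium alloy: M = 107 kN·m/kg
  gray cast iron: M = 20.7 kN·m/kg
Highest index: magnesium alloy.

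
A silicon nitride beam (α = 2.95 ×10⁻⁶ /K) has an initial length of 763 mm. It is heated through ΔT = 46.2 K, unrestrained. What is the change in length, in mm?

ΔL = α·L₀·ΔT = 2.95×10⁻⁶ × 763 mm × 46.20 K = 0.104 mm.

0.104 mm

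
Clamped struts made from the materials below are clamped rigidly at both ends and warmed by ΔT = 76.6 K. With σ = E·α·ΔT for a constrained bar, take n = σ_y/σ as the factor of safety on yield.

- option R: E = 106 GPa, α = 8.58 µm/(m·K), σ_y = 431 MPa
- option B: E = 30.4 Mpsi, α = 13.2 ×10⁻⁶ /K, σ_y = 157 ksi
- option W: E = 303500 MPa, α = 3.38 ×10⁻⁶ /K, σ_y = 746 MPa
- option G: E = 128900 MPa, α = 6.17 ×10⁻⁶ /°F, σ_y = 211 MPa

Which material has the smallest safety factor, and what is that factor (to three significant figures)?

In consistent units (E in GPa, α in ×10⁻⁶/K, σ_y in MPa):
  option R: E = 106.0, α = 8.58, σ_y = 431.0 → σ = 69.7 MPa, n = 6.19
  option B: E = 209.6, α = 13.2, σ_y = 1082 → σ = 212 MPa, n = 5.11
  option W: E = 303.5, α = 3.38, σ_y = 746.0 → σ = 78.6 MPa, n = 9.49
  option G: E = 128.9, α = 11.1, σ_y = 211.0 → σ = 110 MPa, n = 1.92
Smallest n: option G with n = 1.92.

option G, n = 1.92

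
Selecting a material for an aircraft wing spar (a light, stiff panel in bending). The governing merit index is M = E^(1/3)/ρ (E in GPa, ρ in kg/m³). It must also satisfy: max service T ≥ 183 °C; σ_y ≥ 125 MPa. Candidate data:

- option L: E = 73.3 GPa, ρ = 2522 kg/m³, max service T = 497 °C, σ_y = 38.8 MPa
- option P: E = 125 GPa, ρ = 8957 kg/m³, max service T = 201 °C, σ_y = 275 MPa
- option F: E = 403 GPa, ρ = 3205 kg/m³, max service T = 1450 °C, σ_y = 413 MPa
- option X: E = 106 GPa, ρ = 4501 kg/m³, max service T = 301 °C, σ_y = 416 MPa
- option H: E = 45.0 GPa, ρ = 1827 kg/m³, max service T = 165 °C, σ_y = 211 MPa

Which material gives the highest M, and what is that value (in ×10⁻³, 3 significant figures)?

Screen on constraints: max service T ≥ 183 °C; σ_y ≥ 125 MPa. Survivors: option P, option F, option X.
Per-candidate index values:
  option F: M = 2.30×10⁻³
  option X: M = 1.05×10⁻³
  option P: M = 0.558×10⁻³
Option F ranks first.

option F, M = 2.30×10⁻³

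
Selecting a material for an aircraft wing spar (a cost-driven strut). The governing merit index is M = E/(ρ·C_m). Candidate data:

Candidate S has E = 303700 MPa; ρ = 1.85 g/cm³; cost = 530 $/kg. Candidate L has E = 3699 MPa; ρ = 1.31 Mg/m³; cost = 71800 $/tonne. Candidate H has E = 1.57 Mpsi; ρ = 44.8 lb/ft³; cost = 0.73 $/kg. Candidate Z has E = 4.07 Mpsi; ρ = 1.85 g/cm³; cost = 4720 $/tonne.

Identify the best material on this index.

In SI units:
  candidate S: E = 303.7 GPa, ρ = 1850 kg/m³, cost = 530.0 $/kg
  candidate L: E = 3.699 GPa, ρ = 1310 kg/m³, cost = 71.80 $/kg
  candidate H: E = 10.82 GPa, ρ = 717.6 kg/m³, cost = 0.7300 $/kg
  candidate Z: E = 28.06 GPa, ρ = 1850 kg/m³, cost = 4.720 $/kg
  candidate H: M = 20.7 MN·m per $
  candidate Z: M = 3.21 MN·m per $
  candidate S: M = 0.310 MN·m per $
  candidate L: M = 0.0393 MN·m per $
The maximum is for candidate H.

candidate H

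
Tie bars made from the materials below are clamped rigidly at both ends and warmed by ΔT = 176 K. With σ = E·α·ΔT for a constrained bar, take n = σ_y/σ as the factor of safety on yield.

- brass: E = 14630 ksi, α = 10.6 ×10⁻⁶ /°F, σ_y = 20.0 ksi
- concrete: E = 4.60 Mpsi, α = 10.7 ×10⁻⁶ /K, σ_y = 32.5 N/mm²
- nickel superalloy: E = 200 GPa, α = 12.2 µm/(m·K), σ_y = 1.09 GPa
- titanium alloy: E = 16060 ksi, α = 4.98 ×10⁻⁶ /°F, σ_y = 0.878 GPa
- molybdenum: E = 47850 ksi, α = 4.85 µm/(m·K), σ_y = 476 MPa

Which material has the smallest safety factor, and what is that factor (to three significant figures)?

In consistent units (E in GPa, α in ×10⁻⁶/K, σ_y in MPa):
  brass: E = 100.9, α = 19.1, σ_y = 137.9 → σ = 339 MPa, n = 0.407
  concrete: E = 31.72, α = 10.7, σ_y = 32.50 → σ = 59.7 MPa, n = 0.544
  nickel superalloy: E = 200.0, α = 12.2, σ_y = 1090 → σ = 429 MPa, n = 2.54
  titanium alloy: E = 110.7, α = 8.96, σ_y = 878.0 → σ = 175 MPa, n = 5.03
  molybdenum: E = 329.9, α = 4.85, σ_y = 476.0 → σ = 282 MPa, n = 1.69
Brass has the lowest safety factor, n = 0.407.

brass, n = 0.407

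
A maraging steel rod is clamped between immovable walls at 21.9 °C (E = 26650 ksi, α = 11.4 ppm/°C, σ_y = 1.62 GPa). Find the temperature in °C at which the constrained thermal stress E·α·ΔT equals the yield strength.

E = 26650 ksi = 183.7 GPa.
σ_y = 1.62 GPa = 1620 MPa.
E·α·ΔT = 1620 MPa ⇒ ΔT = 1620 / (183.7×10³ × 11.4×10⁻⁶) = 773.4 K.
T = 21.9 + 773.4 = 795.3 °C.

795 °C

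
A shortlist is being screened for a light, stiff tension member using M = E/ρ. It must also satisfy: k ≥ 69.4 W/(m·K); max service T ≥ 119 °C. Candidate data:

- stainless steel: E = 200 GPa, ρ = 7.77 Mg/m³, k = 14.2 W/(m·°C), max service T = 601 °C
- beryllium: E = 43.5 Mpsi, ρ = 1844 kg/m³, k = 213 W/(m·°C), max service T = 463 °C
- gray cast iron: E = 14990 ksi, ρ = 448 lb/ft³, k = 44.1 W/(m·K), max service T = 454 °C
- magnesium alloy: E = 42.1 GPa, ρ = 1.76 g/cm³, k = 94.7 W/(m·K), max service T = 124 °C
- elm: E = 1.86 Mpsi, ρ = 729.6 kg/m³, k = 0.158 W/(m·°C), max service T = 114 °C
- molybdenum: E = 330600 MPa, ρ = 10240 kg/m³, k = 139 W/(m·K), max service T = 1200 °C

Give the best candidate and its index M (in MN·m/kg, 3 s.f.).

beryllium, M = 163 MN·m/kg

Screen on constraints: k ≥ 69.4 W/(m·K); max service T ≥ 119 °C. Survivors: beryllium, magnesium alloy, molybdenum.
Normalizing units and computing the index:
  beryllium: E = 299.9 GPa, ρ = 1844 kg/m³
  magnesium alloy: E = 42.10 GPa, ρ = 1760 kg/m³
  molybdenum: E = 330.6 GPa, ρ = 10240 kg/m³
  beryllium: M = 163 MN·m/kg
  molybdenum: M = 32.3 MN·m/kg
  magnesium alloy: M = 23.9 MN·m/kg
Beryllium has the largest M.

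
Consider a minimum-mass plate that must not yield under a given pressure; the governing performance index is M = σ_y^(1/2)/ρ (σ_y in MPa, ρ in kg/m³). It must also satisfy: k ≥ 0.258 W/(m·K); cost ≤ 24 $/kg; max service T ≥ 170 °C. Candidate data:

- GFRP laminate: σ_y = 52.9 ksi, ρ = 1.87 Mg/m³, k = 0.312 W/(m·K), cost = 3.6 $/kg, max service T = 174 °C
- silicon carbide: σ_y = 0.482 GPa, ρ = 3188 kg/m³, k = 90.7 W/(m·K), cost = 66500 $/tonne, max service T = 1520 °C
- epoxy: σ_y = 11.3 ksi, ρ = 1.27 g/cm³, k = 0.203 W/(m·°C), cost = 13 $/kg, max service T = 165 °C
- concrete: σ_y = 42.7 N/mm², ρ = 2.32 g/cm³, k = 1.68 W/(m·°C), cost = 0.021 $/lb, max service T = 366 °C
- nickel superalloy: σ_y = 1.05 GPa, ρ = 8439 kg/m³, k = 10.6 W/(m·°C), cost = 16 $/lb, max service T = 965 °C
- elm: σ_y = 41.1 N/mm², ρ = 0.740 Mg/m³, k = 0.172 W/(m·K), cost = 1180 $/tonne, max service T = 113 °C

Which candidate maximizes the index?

GFRP laminate

Screen on constraints: k ≥ 0.258 W/(m·K); cost ≤ 24 $/kg; max service T ≥ 170 °C. Survivors: GFRP laminate, concrete.
In SI units:
  GFRP laminate: σ_y = 364.7 MPa, ρ = 1870 kg/m³
  concrete: σ_y = 42.70 MPa, ρ = 2320 kg/m³
  GFRP laminate: M = 10.2×10⁻³
  concrete: M = 2.82×10⁻³
The maximum is for GFRP laminate.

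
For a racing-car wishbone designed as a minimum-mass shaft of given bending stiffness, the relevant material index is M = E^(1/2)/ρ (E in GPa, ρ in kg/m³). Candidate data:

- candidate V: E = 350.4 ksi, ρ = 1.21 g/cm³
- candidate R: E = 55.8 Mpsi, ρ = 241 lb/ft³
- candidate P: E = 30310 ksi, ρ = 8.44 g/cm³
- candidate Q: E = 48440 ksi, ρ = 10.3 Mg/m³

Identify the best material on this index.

candidate R

In SI units:
  candidate V: E = 2.416 GPa, ρ = 1210 kg/m³
  candidate R: E = 384.7 GPa, ρ = 3860 kg/m³
  candidate P: E = 209.0 GPa, ρ = 8440 kg/m³
  candidate Q: E = 334.0 GPa, ρ = 10300 kg/m³
  candidate R: M = 5.08×10⁻³
  candidate Q: M = 1.77×10⁻³
  candidate P: M = 1.71×10⁻³
  candidate V: M = 1.28×10⁻³
Highest index: candidate R.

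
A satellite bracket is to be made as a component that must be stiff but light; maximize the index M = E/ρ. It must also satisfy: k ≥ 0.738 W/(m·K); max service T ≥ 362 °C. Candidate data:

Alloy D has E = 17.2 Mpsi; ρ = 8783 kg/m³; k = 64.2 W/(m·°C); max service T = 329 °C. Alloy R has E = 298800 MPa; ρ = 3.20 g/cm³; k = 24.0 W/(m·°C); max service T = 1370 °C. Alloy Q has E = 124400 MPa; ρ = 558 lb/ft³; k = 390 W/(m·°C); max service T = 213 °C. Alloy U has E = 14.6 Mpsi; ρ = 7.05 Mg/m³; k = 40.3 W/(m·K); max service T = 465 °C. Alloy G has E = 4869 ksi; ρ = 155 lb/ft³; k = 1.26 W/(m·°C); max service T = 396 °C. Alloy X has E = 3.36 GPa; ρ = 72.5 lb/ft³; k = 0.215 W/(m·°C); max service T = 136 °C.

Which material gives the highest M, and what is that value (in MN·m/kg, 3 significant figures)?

alloy R, M = 93.4 MN·m/kg

Screen on constraints: k ≥ 0.738 W/(m·K); max service T ≥ 362 °C. Survivors: alloy R, alloy U, alloy G.
Convert each candidate to consistent units, then evaluate M:
  alloy R: E = 298.8 GPa, ρ = 3200 kg/m³
  alloy U: E = 100.7 GPa, ρ = 7050 kg/m³
  alloy G: E = 33.57 GPa, ρ = 2483 kg/m³
  alloy R: M = 93.4 MN·m/kg
  alloy U: M = 14.3 MN·m/kg
  alloy G: M = 13.5 MN·m/kg
Highest index: alloy R.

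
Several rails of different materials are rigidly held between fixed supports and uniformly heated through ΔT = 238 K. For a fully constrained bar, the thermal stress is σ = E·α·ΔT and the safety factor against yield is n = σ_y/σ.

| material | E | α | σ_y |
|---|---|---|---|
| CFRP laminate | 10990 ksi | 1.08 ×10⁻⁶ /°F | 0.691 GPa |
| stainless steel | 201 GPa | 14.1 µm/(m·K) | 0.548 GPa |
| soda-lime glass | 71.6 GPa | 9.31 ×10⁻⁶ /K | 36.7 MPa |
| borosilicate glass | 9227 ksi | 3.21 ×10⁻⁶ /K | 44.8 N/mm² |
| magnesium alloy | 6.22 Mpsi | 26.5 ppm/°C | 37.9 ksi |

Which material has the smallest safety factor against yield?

Converting E to GPa, α to ×10⁻⁶/K, σ_y to MPa, then σ and n for each:
  CFRP laminate: E = 75.77, α = 1.94, σ_y = 691.0 → σ = 35.1 MPa, n = 19.7
  stainless steel: E = 201.0, α = 14.1, σ_y = 548.0 → σ = 675 MPa, n = 0.812
  soda-lime glass: E = 71.60, α = 9.31, σ_y = 36.70 → σ = 159 MPa, n = 0.231
  borosilicate glass: E = 63.62, α = 3.21, σ_y = 44.80 → σ = 48.6 MPa, n = 0.922
  magnesium alloy: E = 42.89, α = 26.5, σ_y = 261.3 → σ = 270 MPa, n = 0.966
Soda-lime glass has the lowest safety factor, n = 0.231.

soda-lime glass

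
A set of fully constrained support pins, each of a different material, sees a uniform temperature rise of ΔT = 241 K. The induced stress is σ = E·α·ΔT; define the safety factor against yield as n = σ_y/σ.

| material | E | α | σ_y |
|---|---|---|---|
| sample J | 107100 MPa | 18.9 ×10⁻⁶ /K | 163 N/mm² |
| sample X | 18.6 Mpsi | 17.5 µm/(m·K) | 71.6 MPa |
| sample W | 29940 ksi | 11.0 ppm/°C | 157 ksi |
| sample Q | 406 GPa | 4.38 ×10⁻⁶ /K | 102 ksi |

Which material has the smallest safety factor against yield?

sample X

With everything in SI (GPa, ×10⁻⁶/K, MPa):
  sample J: E = 107.1, α = 18.9, σ_y = 163.0 → σ = 488 MPa, n = 0.334
  sample X: E = 128.2, α = 17.5, σ_y = 71.60 → σ = 541 MPa, n = 0.132
  sample W: E = 206.4, α = 11.0, σ_y = 1082 → σ = 547 MPa, n = 1.98
  sample Q: E = 406.0, α = 4.38, σ_y = 703.3 → σ = 429 MPa, n = 1.64
The minimum is sample X at n = 0.132.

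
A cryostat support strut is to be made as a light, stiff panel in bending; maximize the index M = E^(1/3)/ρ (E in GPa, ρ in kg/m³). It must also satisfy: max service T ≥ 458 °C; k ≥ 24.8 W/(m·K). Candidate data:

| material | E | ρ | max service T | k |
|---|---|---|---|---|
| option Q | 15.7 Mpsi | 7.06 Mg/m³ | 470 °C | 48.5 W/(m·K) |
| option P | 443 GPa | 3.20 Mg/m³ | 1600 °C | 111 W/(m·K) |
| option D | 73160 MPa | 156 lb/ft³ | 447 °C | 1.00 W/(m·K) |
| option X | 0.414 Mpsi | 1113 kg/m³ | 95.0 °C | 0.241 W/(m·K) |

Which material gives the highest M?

option P

Screen on constraints: max service T ≥ 458 °C; k ≥ 24.8 W/(m·K). Survivors: option Q, option P.
Putting every candidate on a common basis:
  option Q: E = 108.2 GPa, ρ = 7060 kg/m³
  option P: E = 443.0 GPa, ρ = 3200 kg/m³
  option P: M = 2.38×10⁻³
  option Q: M = 0.675×10⁻³
Option P has the largest M.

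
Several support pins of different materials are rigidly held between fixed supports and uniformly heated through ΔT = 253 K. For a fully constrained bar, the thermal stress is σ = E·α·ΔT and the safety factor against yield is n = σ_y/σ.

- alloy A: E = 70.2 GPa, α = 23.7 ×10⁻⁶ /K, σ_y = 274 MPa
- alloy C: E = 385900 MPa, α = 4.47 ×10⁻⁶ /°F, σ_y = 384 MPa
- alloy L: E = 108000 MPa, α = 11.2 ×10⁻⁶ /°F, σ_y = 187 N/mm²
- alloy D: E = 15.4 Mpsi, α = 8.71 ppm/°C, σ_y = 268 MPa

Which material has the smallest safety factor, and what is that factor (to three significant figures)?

With everything in SI (GPa, ×10⁻⁶/K, MPa):
  alloy A: E = 70.20, α = 23.7, σ_y = 274.0 → σ = 421 MPa, n = 0.651
  alloy C: E = 385.9, α = 8.05, σ_y = 384.0 → σ = 786 MPa, n = 0.489
  alloy L: E = 108.0, α = 20.2, σ_y = 187.0 → σ = 551 MPa, n = 0.339
  alloy D: E = 106.2, α = 8.71, σ_y = 268.0 → σ = 234 MPa, n = 1.15
Alloy L has the lowest safety factor, n = 0.339.

alloy L, n = 0.339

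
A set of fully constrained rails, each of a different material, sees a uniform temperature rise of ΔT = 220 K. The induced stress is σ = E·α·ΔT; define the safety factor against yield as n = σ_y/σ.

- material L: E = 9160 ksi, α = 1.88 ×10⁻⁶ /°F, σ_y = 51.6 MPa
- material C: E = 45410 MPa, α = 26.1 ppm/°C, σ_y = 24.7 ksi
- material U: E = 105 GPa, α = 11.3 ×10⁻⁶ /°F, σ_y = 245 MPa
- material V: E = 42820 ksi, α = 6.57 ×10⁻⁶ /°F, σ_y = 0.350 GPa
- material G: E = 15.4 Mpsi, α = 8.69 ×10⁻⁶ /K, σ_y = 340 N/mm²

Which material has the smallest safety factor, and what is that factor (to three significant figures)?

material V, n = 0.456

With everything in SI (GPa, ×10⁻⁶/K, MPa):
  material L: E = 63.16, α = 3.38, σ_y = 51.60 → σ = 47.0 MPa, n = 1.10
  material C: E = 45.41, α = 26.1, σ_y = 170.3 → σ = 261 MPa, n = 0.653
  material U: E = 105.0, α = 20.3, σ_y = 245.0 → σ = 470 MPa, n = 0.521
  material V: E = 295.2, α = 11.8, σ_y = 350.0 → σ = 768 MPa, n = 0.456
  material G: E = 106.2, α = 8.69, σ_y = 340.0 → σ = 203 MPa, n = 1.67
Smallest n: material V with n = 0.456.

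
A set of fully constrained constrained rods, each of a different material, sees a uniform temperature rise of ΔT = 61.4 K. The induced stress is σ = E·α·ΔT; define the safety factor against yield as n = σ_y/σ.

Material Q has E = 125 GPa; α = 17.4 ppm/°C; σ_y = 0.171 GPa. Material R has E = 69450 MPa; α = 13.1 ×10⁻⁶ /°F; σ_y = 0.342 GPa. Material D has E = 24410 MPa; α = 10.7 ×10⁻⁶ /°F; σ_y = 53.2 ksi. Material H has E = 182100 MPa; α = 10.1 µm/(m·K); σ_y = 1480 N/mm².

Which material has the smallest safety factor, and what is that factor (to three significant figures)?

Converting E to GPa, α to ×10⁻⁶/K, σ_y to MPa, then σ and n for each:
  material Q: E = 125.0, α = 17.4, σ_y = 171.0 → σ = 134 MPa, n = 1.28
  material R: E = 69.45, α = 23.6, σ_y = 342.0 → σ = 101 MPa, n = 3.40
  material D: E = 24.41, α = 19.3, σ_y = 366.8 → σ = 28.9 MPa, n = 12.7
  material H: E = 182.1, α = 10.1, σ_y = 1480 → σ = 113 MPa, n = 13.1
Smallest n: material Q with n = 1.28.

material Q, n = 1.28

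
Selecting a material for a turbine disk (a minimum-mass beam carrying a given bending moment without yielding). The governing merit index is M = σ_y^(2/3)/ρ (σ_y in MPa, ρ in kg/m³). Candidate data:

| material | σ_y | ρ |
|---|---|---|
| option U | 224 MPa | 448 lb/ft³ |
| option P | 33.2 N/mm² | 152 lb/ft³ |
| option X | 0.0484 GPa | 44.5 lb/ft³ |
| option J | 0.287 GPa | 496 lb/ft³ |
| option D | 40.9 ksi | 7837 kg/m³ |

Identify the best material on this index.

option X

In SI units:
  option U: σ_y = 224.0 MPa, ρ = 7176 kg/m³
  option P: σ_y = 33.20 MPa, ρ = 2435 kg/m³
  option X: σ_y = 48.40 MPa, ρ = 712.8 kg/m³
  option J: σ_y = 287.0 MPa, ρ = 7945 kg/m³
  option D: σ_y = 282.0 MPa, ρ = 7837 kg/m³
  option X: M = 18.6×10⁻³
  option D: M = 5.49×10⁻³
  option J: M = 5.48×10⁻³
  option U: M = 5.14×10⁻³
  option P: M = 4.24×10⁻³
Option X has the largest M.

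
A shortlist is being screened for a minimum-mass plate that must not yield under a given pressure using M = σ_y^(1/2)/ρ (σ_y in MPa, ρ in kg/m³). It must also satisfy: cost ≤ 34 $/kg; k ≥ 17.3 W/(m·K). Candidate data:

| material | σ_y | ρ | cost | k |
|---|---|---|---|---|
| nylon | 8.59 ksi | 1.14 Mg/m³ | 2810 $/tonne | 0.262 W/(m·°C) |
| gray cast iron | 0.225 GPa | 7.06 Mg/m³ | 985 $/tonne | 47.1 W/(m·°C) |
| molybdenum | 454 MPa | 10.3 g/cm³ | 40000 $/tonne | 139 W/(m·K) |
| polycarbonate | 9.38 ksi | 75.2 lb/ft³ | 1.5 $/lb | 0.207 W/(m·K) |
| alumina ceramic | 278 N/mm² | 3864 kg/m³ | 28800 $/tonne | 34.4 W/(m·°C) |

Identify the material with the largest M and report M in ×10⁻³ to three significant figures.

alumina ceramic, M = 4.32×10⁻³

Screen on constraints: cost ≤ 34 $/kg; k ≥ 17.3 W/(m·K). Survivors: gray cast iron, alumina ceramic.
Convert each candidate to consistent units, then evaluate M:
  gray cast iron: σ_y = 225.0 MPa, ρ = 7060 kg/m³
  alumina ceramic: σ_y = 278.0 MPa, ρ = 3864 kg/m³
  alumina ceramic: M = 4.32×10⁻³
  gray cast iron: M = 2.12×10⁻³
Alumina ceramic has the largest M.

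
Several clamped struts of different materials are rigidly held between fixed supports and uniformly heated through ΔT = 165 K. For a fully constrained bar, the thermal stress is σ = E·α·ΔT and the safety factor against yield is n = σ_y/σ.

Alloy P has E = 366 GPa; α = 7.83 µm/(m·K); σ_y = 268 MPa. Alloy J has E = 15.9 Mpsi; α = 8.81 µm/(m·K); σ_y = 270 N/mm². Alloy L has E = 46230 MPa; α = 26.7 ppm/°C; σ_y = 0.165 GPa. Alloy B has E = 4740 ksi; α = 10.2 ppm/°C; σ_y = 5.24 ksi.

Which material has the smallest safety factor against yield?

With everything in SI (GPa, ×10⁻⁶/K, MPa):
  alloy P: E = 366.0, α = 7.83, σ_y = 268.0 → σ = 473 MPa, n = 0.567
  alloy J: E = 109.6, α = 8.81, σ_y = 270.0 → σ = 159 MPa, n = 1.69
  alloy L: E = 46.23, α = 26.7, σ_y = 165.0 → σ = 204 MPa, n = 0.810
  alloy B: E = 32.68, α = 10.2, σ_y = 36.13 → σ = 55.0 MPa, n = 0.657
Alloy P has the lowest safety factor, n = 0.567.

alloy P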